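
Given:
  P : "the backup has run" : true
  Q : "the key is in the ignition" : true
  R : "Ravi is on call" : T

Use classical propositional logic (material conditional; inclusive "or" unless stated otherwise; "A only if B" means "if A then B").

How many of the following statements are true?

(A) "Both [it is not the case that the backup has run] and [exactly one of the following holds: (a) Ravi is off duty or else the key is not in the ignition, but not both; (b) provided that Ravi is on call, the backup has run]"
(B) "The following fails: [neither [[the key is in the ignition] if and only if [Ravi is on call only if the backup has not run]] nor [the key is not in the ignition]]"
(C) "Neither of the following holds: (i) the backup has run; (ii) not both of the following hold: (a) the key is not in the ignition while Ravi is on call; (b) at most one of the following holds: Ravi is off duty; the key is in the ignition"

0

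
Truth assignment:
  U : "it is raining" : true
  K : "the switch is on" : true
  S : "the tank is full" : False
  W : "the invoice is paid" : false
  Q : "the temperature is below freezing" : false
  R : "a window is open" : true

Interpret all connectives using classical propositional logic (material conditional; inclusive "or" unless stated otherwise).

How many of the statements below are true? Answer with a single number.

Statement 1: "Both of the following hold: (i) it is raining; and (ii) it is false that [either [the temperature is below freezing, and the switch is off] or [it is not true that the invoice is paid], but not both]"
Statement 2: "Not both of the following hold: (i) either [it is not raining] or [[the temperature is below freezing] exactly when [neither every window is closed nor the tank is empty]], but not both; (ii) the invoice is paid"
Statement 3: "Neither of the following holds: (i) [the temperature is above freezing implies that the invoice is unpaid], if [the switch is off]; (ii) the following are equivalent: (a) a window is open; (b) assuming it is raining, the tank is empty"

Statement 1: This is U ∧ ¬((Q ∧ ¬K) ⊕ ¬W).

¬K = ¬T = F
Q ∧ ¬K = F ∧ F = F
¬W = ¬F = T
(Q ∧ ¬K) ⊕ ¬W = F ⊕ T = T
¬((Q ∧ ¬K) ⊕ ¬W) = ¬T = F
U ∧ ¬((Q ∧ ¬K) ⊕ ¬W) = T ∧ F = F
Hence Statement 1 is false.

Statement 2: Formalization: (¬U ⊕ (Q ↔ (¬R ↓ ¬S))) ↑ W

¬U = ¬T = F
¬R = ¬T = F
¬S = ¬F = T
¬R ↓ ¬S = F ↓ T = F
Q ↔ (¬R ↓ ¬S) = F ↔ F = T
¬U ⊕ (Q ↔ (¬R ↓ ¬S)) = F ⊕ T = T
(¬U ⊕ (Q ↔ (¬R ↓ ¬S))) ↑ W = T ↑ F = T
Thus Statement 2 is true.

Statement 3: Parsed as (¬K → (¬Q → ¬W)) ↓ (R ↔ (U → ¬S))

¬K = ¬T = F
¬Q = ¬F = T
¬W = ¬F = T
¬Q → ¬W = T → T = T
¬K → (¬Q → ¬W) = F → T = T
¬S = ¬F = T
U → ¬S = T → T = T
R ↔ (U → ¬S) = T ↔ T = T
(¬K → (¬Q → ¬W)) ↓ (R ↔ (U → ¬S)) = T ↓ T = F
So Statement 3 is false.

True statements: 1 (Statement 2).

1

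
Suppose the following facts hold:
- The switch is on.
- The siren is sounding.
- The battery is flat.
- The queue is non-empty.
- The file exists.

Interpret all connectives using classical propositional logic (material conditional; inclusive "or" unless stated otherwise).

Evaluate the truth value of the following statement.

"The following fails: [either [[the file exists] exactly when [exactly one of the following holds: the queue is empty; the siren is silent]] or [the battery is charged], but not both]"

Let U = "the file exists" (True), S = "the queue is empty" (False), Q = "the siren is sounding" (True), R = "the battery is charged" (False).
In symbols: not ((U iff (S xor not Q)) xor R)

not Q = not True = False
S xor not Q = False xor False = False
U iff (S xor not Q) = True iff False = False
(U iff (S xor not Q)) xor R = False xor False = False
not ((U iff (S xor not Q)) xor R) = not False = True

true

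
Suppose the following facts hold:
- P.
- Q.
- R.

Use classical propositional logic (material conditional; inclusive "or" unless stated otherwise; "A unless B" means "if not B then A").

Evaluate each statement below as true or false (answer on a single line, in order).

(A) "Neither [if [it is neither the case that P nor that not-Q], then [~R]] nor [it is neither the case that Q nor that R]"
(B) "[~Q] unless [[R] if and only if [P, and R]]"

(A) false / (B) true

(A): Formalization: ((P nor not Q) -> not R) nor (Q nor R)

not Q = not True = False
P nor not Q = True nor False = False
not R = not True = False
(P nor not Q) -> not R = False -> False = True
Q nor R = True nor True = False
((P nor not Q) -> not R) nor (Q nor R) = True nor False = False
Hence (A) is false.

(B): This is not Q or (R iff (P and R)).

not Q = not True = False
P and R = True and True = True
R iff (P and R) = True iff True = True
not Q or (R iff (P and R)) = False or True = True
Thus (B) is true.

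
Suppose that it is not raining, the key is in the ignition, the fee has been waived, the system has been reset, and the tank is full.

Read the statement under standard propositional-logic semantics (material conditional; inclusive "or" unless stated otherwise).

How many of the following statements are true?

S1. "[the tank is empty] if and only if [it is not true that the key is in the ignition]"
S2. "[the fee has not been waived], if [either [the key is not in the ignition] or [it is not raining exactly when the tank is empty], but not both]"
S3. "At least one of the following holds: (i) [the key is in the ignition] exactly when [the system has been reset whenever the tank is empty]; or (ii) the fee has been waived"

3

Let V = "the tank is full" (T), R = "the key is in the ignition" (T), W = "it is raining" (F), K = "the fee has been waived" (T), N = "the system has been reset" (T).

S1: Formalization: ¬V ↔ ¬R

¬V = ¬T = F
¬R = ¬T = F
¬V ↔ ¬R = F ↔ F = T
Hence S1 is true.

S2: This is (¬R ⊕ (¬W ↔ ¬V)) → ¬K.

¬R = ¬T = F
¬W = ¬F = T
¬V = ¬T = F
¬W ↔ ¬V = T ↔ F = F
¬R ⊕ (¬W ↔ ¬V) = F ⊕ F = F
¬K = ¬T = F
(¬R ⊕ (¬W ↔ ¬V)) → ¬K = F → F = T
Hence S2 is true.

S3: Parsed as (R ↔ (¬V → N)) ∨ K

¬V = ¬T = F
¬V → N = F → T = T
R ↔ (¬V → N) = T ↔ T = T
(R ↔ (¬V → N)) ∨ K = T ∨ T = T
Hence S3 is true.

3 of the 3 statements are true.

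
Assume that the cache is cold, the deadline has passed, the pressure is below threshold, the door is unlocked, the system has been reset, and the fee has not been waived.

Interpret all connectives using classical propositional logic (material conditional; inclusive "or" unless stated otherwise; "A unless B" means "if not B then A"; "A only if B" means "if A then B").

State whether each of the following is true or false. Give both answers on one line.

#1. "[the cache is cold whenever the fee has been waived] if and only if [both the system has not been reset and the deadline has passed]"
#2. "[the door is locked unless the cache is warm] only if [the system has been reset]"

Let V = "the fee has been waived" (F), P = "the cache is warm" (F), U = "the system has been reset" (T), Q = "the deadline has passed" (T), S = "the door is locked" (F).

#1: This is (V → ¬P) ↔ (¬U ∧ Q).

¬P = ¬F = T
V → ¬P = F → T = T
¬U = ¬T = F
¬U ∧ Q = F ∧ T = F
(V → ¬P) ↔ (¬U ∧ Q) = T ↔ F = F
So #1 is false.

#2: In symbols: (S ∨ P) → U

S ∨ P = F ∨ F = F
(S ∨ P) → U = F → T = T
Thus #2 is true.

#1 F, #2 T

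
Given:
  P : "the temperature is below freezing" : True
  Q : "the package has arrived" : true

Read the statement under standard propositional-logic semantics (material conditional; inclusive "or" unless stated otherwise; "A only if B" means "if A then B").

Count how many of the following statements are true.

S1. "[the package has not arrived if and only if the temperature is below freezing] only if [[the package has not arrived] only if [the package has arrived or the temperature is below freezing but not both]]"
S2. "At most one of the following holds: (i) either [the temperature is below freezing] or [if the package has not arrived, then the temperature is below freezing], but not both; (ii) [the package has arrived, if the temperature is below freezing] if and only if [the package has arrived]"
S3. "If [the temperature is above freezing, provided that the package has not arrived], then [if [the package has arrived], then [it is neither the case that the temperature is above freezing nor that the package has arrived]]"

S1: This is (~Q <-> P) -> (~Q -> (Q xor P)).

~Q = ~T = F
~Q <-> P = F <-> T = F
~Q = ~T = F
Q xor P = T xor T = F
~Q -> (Q xor P) = F -> F = T
(~Q <-> P) -> (~Q -> (Q xor P)) = F -> T = T
So S1 is true.

S2: In symbols: (P xor (~Q -> P)) nand ((P -> Q) <-> Q)

~Q = ~T = F
~Q -> P = F -> T = T
P xor (~Q -> P) = T xor T = F
P -> Q = T -> T = T
(P -> Q) <-> Q = T <-> T = T
(P xor (~Q -> P)) nand ((P -> Q) <-> Q) = F nand T = T
Thus S2 is true.

S3: Parsed as (~Q -> ~P) -> (Q -> (~P nor Q))

~Q = ~T = F
~P = ~T = F
~Q -> ~P = F -> F = T
~P = ~T = F
~P nor Q = F nor T = F
Q -> (~P nor Q) = T -> F = F
(~Q -> ~P) -> (Q -> (~P nor Q)) = T -> F = F
So S3 is false.

True statements: 2 (S1, S2).

2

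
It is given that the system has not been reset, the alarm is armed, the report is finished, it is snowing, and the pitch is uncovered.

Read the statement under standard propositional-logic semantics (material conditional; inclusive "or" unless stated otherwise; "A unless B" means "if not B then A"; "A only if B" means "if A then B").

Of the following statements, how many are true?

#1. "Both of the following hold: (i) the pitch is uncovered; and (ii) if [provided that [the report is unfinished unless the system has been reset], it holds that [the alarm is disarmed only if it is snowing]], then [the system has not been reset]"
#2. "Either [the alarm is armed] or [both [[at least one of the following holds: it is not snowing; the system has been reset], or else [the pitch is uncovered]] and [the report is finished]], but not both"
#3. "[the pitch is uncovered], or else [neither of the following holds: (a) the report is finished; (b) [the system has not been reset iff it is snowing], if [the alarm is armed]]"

2

Let U = "the pitch is covered" (False), R = "the report is finished" (True), P = "the system has been reset" (False), Q = "the alarm is armed" (True), S = "it is snowing" (True).

#1: Parsed as not U and (((not R or P) -> (not Q -> S)) -> not P)

not U = not False = True
not R = not True = False
not R or P = False or False = False
not Q = not True = False
not Q -> S = False -> True = True
(not R or P) -> (not Q -> S) = False -> True = True
not P = not False = True
((not R or P) -> (not Q -> S)) -> not P = True -> True = True
not U and (((not R or P) -> (not Q -> S)) -> not P) = True and True = True
So #1 is true.

#2: Formalization: Q xor (((not S or P) or not U) and R)

not S = not True = False
not S or P = False or False = False
not U = not False = True
(not S or P) or not U = False or True = True
((not S or P) or not U) and R = True and True = True
Q xor (((not S or P) or not U) and R) = True xor True = False
Hence #2 is false.

#3: Parsed as not U or (R nor (Q -> (not P iff S)))

not U = not False = True
not P = not False = True
not P iff S = True iff True = True
Q -> (not P iff S) = True -> True = True
R nor (Q -> (not P iff S)) = True nor True = False
not U or (R nor (Q -> (not P iff S))) = True or False = True
So #3 is true.

True statements: 2 (#1, #3).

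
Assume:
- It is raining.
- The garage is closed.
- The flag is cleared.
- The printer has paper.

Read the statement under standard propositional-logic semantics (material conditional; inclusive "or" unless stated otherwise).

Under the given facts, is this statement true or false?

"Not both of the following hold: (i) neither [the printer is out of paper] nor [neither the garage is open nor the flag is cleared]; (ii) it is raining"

Let M = "the printer has paper" (T), U = "the garage is closed" (T), R = "the flag is set" (F), H = "it is raining" (T).
Formalization: (~M nor (~U nor ~R)) nand H

~M = ~T = F
~U = ~T = F
~R = ~F = T
~U nor ~R = F nor T = F
~M nor (~U nor ~R) = F nor F = T
(~M nor (~U nor ~R)) nand H = T nand T = F

False.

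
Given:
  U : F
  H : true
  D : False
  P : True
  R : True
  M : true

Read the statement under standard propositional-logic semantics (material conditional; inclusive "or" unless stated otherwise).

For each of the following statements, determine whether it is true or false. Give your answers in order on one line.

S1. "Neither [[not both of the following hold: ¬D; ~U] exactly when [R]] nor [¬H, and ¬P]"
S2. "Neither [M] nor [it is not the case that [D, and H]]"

S1 True, S2 False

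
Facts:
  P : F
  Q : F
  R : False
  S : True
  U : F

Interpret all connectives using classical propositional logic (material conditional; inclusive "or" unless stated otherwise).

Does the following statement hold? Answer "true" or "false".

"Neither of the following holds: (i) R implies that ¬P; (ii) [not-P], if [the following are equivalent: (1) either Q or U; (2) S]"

In symbols: (R → ¬P) ↓ (((Q ∨ U) ↔ S) → ¬P)

¬P = ¬F = T
R → ¬P = F → T = T
Q ∨ U = F ∨ F = F
(Q ∨ U) ↔ S = F ↔ T = F
¬P = ¬F = T
((Q ∨ U) ↔ S) → ¬P = F → T = T
(R → ¬P) ↓ (((Q ∨ U) ↔ S) → ¬P) = T ↓ T = F

The statement is false.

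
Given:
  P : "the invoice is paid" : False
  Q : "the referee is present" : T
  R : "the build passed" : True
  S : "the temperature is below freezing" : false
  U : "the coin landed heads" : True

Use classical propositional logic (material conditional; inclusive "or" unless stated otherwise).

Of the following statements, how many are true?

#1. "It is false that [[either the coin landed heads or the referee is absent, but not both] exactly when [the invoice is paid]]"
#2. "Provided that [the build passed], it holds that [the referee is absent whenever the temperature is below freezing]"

#1: Formalization: not ((U xor not Q) iff P)

not Q = not True = False
U xor not Q = True xor False = True
(U xor not Q) iff P = True iff False = False
not ((U xor not Q) iff P) = not False = True
So #1 is true.

#2: Formalization: R -> (S -> not Q)

not Q = not True = False
S -> not Q = False -> False = True
R -> (S -> not Q) = True -> True = True
So #2 is true.

Count: 2.

2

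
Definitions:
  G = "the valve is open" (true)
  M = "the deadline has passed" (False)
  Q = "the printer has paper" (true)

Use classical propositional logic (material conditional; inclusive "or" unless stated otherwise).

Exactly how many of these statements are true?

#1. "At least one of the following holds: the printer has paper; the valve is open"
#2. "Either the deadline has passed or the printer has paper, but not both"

#1: This is Q | G.

Q | G = T | T = T
Hence #1 is true.

#2: Formalization: M xor Q

M xor Q = F xor T = T
So #2 is true.

2 of the 2 statements are true (#1, #2).

2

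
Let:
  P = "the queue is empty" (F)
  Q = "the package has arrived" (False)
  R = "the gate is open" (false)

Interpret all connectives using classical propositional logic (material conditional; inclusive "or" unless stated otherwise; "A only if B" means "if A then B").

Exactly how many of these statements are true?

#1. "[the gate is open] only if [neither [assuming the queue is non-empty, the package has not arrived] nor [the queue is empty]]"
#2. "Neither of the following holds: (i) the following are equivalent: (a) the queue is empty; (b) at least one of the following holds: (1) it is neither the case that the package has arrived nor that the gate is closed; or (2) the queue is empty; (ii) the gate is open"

1

#1: In symbols: R -> ((not P -> not Q) nor P)

not P = not False = True
not Q = not False = True
not P -> not Q = True -> True = True
(not P -> not Q) nor P = True nor False = False
R -> ((not P -> not Q) nor P) = False -> False = True
Thus #1 is true.

#2: In symbols: (P iff ((Q nor not R) or P)) nor R

not R = not False = True
Q nor not R = False nor True = False
(Q nor not R) or P = False or False = False
P iff ((Q nor not R) or P) = False iff False = True
(P iff ((Q nor not R) or P)) nor R = True nor False = False
Thus #2 is false.

1 of the 2 statements is true.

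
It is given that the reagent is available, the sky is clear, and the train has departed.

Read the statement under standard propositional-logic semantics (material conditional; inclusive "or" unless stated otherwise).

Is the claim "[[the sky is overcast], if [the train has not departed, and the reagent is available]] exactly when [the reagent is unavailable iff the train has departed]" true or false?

False.

Let R = "the train has departed" (T), P = "the reagent is available" (T), Q = "the sky is overcast" (F).
This is ((¬R ∧ P) → Q) ↔ (¬P ↔ R).

¬R = ¬T = F
¬R ∧ P = F ∧ T = F
(¬R ∧ P) → Q = F → F = T
¬P = ¬T = F
¬P ↔ R = F ↔ T = F
((¬R ∧ P) → Q) ↔ (¬P ↔ R) = T ↔ F = F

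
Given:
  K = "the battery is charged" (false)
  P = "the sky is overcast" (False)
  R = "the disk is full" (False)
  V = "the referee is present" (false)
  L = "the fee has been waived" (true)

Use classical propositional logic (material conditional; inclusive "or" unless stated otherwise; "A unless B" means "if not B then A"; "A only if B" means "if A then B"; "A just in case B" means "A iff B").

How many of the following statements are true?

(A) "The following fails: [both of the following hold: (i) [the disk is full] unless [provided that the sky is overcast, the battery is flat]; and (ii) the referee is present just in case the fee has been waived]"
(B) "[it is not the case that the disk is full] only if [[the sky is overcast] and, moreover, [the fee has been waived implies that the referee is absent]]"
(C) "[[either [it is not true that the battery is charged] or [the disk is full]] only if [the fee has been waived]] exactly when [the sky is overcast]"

1

(A): Formalization: ~((R | (P -> ~K)) & (V <-> L))

~K = ~F = T
P -> ~K = F -> T = T
R | (P -> ~K) = F | T = T
V <-> L = F <-> T = F
(R | (P -> ~K)) & (V <-> L) = T & F = F
~((R | (P -> ~K)) & (V <-> L)) = ~F = T
So (A) is true.

(B): This is ~R -> (P & (L -> ~V)).

~R = ~F = T
~V = ~F = T
L -> ~V = T -> T = T
P & (L -> ~V) = F & T = F
~R -> (P & (L -> ~V)) = T -> F = F
Hence (B) is false.

(C): Parsed as ((~K | R) -> L) <-> P

~K = ~F = T
~K | R = T | F = T
(~K | R) -> L = T -> T = T
((~K | R) -> L) <-> P = T <-> F = F
Hence (C) is false.

Count: 1.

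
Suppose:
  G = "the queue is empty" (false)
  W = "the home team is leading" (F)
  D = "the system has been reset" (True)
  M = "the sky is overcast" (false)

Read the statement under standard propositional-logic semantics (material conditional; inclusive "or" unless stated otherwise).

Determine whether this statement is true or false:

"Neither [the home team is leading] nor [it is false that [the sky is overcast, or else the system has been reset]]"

True

This is W nor not (M or D).

M or D = False or True = True
not (M or D) = not True = False
W nor not (M or D) = False nor False = True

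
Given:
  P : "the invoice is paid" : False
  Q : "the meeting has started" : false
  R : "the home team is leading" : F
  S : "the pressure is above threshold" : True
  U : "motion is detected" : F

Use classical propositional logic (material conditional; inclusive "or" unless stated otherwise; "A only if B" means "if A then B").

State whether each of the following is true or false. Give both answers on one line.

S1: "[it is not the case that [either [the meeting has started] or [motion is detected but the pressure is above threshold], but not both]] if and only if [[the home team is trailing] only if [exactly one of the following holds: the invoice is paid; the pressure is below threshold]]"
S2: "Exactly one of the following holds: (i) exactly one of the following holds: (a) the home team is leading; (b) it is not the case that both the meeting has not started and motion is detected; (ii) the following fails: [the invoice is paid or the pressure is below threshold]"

S1: In symbols: ¬(Q ⊕ (U ∧ S)) ↔ (¬R → (P ⊕ ¬S))

U ∧ S = F ∧ T = F
Q ⊕ (U ∧ S) = F ⊕ F = F
¬(Q ⊕ (U ∧ S)) = ¬F = T
¬R = ¬F = T
¬S = ¬T = F
P ⊕ ¬S = F ⊕ F = F
¬R → (P ⊕ ¬S) = T → F = F
¬(Q ⊕ (U ∧ S)) ↔ (¬R → (P ⊕ ¬S)) = T ↔ F = F
Thus S1 is false.

S2: In symbols: (R ⊕ (¬Q ↑ U)) ⊕ ¬(P ∨ ¬S)

¬Q = ¬F = T
¬Q ↑ U = T ↑ F = T
R ⊕ (¬Q ↑ U) = F ⊕ T = T
¬S = ¬T = F
P ∨ ¬S = F ∨ F = F
¬(P ∨ ¬S) = ¬F = T
(R ⊕ (¬Q ↑ U)) ⊕ ¬(P ∨ ¬S) = T ⊕ T = F
Thus S2 is false.

S1 False; S2 False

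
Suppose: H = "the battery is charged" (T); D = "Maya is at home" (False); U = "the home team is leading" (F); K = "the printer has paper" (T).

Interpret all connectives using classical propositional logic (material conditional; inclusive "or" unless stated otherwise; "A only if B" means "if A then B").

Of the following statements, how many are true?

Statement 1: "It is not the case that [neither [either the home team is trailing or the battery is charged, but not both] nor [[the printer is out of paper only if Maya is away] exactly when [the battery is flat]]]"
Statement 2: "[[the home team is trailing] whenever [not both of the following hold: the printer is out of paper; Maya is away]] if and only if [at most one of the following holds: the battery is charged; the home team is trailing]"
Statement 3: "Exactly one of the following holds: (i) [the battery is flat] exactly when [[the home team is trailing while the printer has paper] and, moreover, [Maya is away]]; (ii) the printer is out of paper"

Statement 1: This is ~((~U xor H) nor ((~K -> ~D) <-> ~H)).

~U = ~F = T
~U xor H = T xor T = F
~K = ~T = F
~D = ~F = T
~K -> ~D = F -> T = T
~H = ~T = F
(~K -> ~D) <-> ~H = T <-> F = F
(~U xor H) nor ((~K -> ~D) <-> ~H) = F nor F = T
~((~U xor H) nor ((~K -> ~D) <-> ~H)) = ~T = F
Thus Statement 1 is false.

Statement 2: Parsed as ((~K nand ~D) -> ~U) <-> (H nand ~U)

~K = ~T = F
~D = ~F = T
~K nand ~D = F nand T = T
~U = ~F = T
(~K nand ~D) -> ~U = T -> T = T
~U = ~F = T
H nand ~U = T nand T = F
((~K nand ~D) -> ~U) <-> (H nand ~U) = T <-> F = F
Hence Statement 2 is false.

Statement 3: Parsed as (~H <-> ((~U & K) & ~D)) xor ~K

~H = ~T = F
~U = ~F = T
~U & K = T & T = T
~D = ~F = T
(~U & K) & ~D = T & T = T
~H <-> ((~U & K) & ~D) = F <-> T = F
~K = ~T = F
(~H <-> ((~U & K) & ~D)) xor ~K = F xor F = F
So Statement 3 is false.

0 of the 3 statements are true (none).

0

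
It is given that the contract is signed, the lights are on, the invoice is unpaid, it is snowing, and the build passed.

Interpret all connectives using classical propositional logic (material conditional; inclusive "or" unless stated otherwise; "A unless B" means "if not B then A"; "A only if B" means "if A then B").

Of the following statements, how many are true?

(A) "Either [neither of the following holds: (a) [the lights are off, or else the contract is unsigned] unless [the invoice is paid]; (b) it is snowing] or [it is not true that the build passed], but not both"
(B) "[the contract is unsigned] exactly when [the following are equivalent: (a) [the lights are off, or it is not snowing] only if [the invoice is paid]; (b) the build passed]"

Let Q = "the lights are on" (T), P = "the contract is signed" (T), R = "the invoice is paid" (F), S = "it is snowing" (T), U = "the build passed" (T).

(A): Formalization: (((¬Q ∨ ¬P) ∨ R) ↓ S) ⊕ ¬U

¬Q = ¬T = F
¬P = ¬T = F
¬Q ∨ ¬P = F ∨ F = F
(¬Q ∨ ¬P) ∨ R = F ∨ F = F
((¬Q ∨ ¬P) ∨ R) ↓ S = F ↓ T = F
¬U = ¬T = F
(((¬Q ∨ ¬P) ∨ R) ↓ S) ⊕ ¬U = F ⊕ F = F
So (A) is false.

(B): Parsed as ¬P ↔ (((¬Q ∨ ¬S) → R) ↔ U)

¬P = ¬T = F
¬Q = ¬T = F
¬S = ¬T = F
¬Q ∨ ¬S = F ∨ F = F
(¬Q ∨ ¬S) → R = F → F = T
((¬Q ∨ ¬S) → R) ↔ U = T ↔ T = T
¬P ↔ (((¬Q ∨ ¬S) → R) ↔ U) = F ↔ T = F
Hence (B) is false.

True statements: 0 (none).

0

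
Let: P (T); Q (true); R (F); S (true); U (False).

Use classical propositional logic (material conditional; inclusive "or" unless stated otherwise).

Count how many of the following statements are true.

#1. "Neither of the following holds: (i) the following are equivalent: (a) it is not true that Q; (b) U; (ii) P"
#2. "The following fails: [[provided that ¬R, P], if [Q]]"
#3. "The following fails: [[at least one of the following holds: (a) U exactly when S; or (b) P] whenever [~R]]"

#1: This is (¬Q ↔ U) ↓ P.

¬Q = ¬T = F
¬Q ↔ U = F ↔ F = T
(¬Q ↔ U) ↓ P = T ↓ T = F
So #1 is false.

#2: In symbols: ¬(Q → (¬R → P))

¬R = ¬F = T
¬R → P = T → T = T
Q → (¬R → P) = T → T = T
¬(Q → (¬R → P)) = ¬T = F
So #2 is false.

#3: In symbols: ¬(¬R → ((U ↔ S) ∨ P))

¬R = ¬F = T
U ↔ S = F ↔ T = F
(U ↔ S) ∨ P = F ∨ T = T
¬R → ((U ↔ S) ∨ P) = T → T = T
¬(¬R → ((U ↔ S) ∨ P)) = ¬T = F
So #3 is false.

Count: 0.

0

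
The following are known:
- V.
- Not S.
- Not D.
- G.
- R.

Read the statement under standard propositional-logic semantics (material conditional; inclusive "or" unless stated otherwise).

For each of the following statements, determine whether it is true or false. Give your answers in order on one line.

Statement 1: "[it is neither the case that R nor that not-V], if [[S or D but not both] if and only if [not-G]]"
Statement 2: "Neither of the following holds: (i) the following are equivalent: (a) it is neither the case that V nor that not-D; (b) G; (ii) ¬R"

Statement 1 False; Statement 2 True

Statement 1: This is ((S xor D) <-> ~G) -> (R nor ~V).

S xor D = F xor F = F
~G = ~T = F
(S xor D) <-> ~G = F <-> F = T
~V = ~T = F
R nor ~V = T nor F = F
((S xor D) <-> ~G) -> (R nor ~V) = T -> F = F
So Statement 1 is false.

Statement 2: This is ((V nor ~D) <-> G) nor ~R.

~D = ~F = T
V nor ~D = T nor T = F
(V nor ~D) <-> G = F <-> T = F
~R = ~T = F
((V nor ~D) <-> G) nor ~R = F nor F = T
So Statement 2 is true.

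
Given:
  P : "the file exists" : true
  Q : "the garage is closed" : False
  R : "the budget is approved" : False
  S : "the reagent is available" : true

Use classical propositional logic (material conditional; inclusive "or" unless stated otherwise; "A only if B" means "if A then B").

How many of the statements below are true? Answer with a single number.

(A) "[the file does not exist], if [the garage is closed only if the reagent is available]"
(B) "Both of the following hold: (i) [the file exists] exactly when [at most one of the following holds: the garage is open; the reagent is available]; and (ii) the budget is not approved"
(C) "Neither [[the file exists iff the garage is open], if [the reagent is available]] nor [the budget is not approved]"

0

(A): Parsed as (Q -> S) -> not P

Q -> S = False -> True = True
not P = not True = False
(Q -> S) -> not P = True -> False = False
Thus (A) is false.

(B): This is (P iff (not Q nand S)) and not R.

not Q = not False = True
not Q nand S = True nand True = False
P iff (not Q nand S) = True iff False = False
not R = not False = True
(P iff (not Q nand S)) and not R = False and True = False
So (B) is false.

(C): In symbols: (S -> (P iff not Q)) nor not R

not Q = not False = True
P iff not Q = True iff True = True
S -> (P iff not Q) = True -> True = True
not R = not False = True
(S -> (P iff not Q)) nor not R = True nor True = False
Hence (C) is false.

Count: 0.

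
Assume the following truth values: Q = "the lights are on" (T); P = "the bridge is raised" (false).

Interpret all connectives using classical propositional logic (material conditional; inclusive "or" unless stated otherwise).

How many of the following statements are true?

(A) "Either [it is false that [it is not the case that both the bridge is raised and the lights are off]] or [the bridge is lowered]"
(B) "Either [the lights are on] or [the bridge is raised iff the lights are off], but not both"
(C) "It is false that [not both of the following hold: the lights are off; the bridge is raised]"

(A): Parsed as ~(P nand ~Q) | ~P

~Q = ~T = F
P nand ~Q = F nand F = T
~(P nand ~Q) = ~T = F
~P = ~F = T
~(P nand ~Q) | ~P = F | T = T
Hence (A) is true.

(B): This is Q xor (P <-> ~Q).

~Q = ~T = F
P <-> ~Q = F <-> F = T
Q xor (P <-> ~Q) = T xor T = F
Hence (B) is false.

(C): In symbols: ~(~Q nand P)

~Q = ~T = F
~Q nand P = F nand F = T
~(~Q nand P) = ~T = F
So (C) is false.

Count: 1.

1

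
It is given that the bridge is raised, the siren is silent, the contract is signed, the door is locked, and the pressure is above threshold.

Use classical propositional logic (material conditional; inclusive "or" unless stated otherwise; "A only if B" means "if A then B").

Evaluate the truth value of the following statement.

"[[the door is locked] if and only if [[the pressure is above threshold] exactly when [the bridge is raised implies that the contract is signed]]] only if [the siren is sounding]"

Let L = "the door is locked" (True), D = "the pressure is above threshold" (True), N = "the bridge is raised" (True), W = "the contract is signed" (True), Q = "the siren is sounding" (False).
Parsed as (L iff (D iff (N -> W))) -> Q

N -> W = True -> True = True
D iff (N -> W) = True iff True = True
L iff (D iff (N -> W)) = True iff True = True
(L iff (D iff (N -> W))) -> Q = True -> False = False

False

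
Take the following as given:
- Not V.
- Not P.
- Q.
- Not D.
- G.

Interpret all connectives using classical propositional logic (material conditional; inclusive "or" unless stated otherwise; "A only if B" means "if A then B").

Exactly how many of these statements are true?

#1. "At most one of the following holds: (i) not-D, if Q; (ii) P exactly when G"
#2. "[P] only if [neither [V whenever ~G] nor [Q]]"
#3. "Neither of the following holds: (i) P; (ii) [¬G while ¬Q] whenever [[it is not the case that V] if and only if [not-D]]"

#1: This is (Q -> ~D) nand (P <-> G).

~D = ~F = T
Q -> ~D = T -> T = T
P <-> G = F <-> T = F
(Q -> ~D) nand (P <-> G) = T nand F = T
Hence #1 is true.

#2: This is P -> ((~G -> V) nor Q).

~G = ~T = F
~G -> V = F -> F = T
(~G -> V) nor Q = T nor T = F
P -> ((~G -> V) nor Q) = F -> F = T
Hence #2 is true.

#3: Formalization: P nor ((~V <-> ~D) -> (~G & ~Q))

~V = ~F = T
~D = ~F = T
~V <-> ~D = T <-> T = T
~G = ~T = F
~Q = ~T = F
~G & ~Q = F & F = F
(~V <-> ~D) -> (~G & ~Q) = T -> F = F
P nor ((~V <-> ~D) -> (~G & ~Q)) = F nor F = T
Hence #3 is true.

3 of the 3 statements are true.

3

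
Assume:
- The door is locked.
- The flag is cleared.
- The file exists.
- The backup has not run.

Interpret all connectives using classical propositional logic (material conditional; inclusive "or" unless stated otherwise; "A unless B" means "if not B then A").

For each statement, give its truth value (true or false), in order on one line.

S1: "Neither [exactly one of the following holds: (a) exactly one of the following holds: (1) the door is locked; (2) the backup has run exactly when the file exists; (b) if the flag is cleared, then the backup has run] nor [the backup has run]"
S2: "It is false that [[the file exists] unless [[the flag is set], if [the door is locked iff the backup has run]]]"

S1 F / S2 F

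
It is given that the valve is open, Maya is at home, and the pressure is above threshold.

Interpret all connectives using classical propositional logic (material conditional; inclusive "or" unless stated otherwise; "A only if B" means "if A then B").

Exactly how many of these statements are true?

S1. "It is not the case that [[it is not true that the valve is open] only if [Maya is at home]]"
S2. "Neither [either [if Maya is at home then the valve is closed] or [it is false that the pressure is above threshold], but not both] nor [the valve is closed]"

1

Let P = "the valve is open" (T), Q = "Maya is at home" (T), R = "the pressure is above threshold" (T).

S1: This is ¬(¬P → Q).

¬P = ¬T = F
¬P → Q = F → T = T
¬(¬P → Q) = ¬T = F
Thus S1 is false.

S2: Parsed as ((Q → ¬P) ⊕ ¬R) ↓ ¬P

¬P = ¬T = F
Q → ¬P = T → F = F
¬R = ¬T = F
(Q → ¬P) ⊕ ¬R = F ⊕ F = F
¬P = ¬T = F
((Q → ¬P) ⊕ ¬R) ↓ ¬P = F ↓ F = T
So S2 is true.

1 of the 2 statements is true.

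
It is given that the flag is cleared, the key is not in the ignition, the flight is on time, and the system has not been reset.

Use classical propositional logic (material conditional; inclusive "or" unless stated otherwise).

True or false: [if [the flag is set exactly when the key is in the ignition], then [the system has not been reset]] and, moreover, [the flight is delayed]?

Let U = "the flag is set" (F), L = "the key is in the ignition" (F), P = "the system has been reset" (F), W = "the flight is delayed" (F).
Parsed as ((U ↔ L) → ¬P) ∧ W

U ↔ L = F ↔ F = T
¬P = ¬F = T
(U ↔ L) → ¬P = T → T = T
((U ↔ L) → ¬P) ∧ W = T ∧ F = F

False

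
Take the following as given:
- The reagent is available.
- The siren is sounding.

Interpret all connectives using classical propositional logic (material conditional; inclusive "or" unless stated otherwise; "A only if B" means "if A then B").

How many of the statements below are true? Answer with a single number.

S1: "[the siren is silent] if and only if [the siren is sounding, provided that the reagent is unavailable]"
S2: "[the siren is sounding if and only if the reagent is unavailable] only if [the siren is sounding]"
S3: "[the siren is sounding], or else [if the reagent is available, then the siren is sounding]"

Let K = "the siren is sounding" (T), H = "the reagent is available" (T).

S1: Parsed as ¬K ↔ (¬H → K)

¬K = ¬T = F
¬H = ¬T = F
¬H → K = F → T = T
¬K ↔ (¬H → K) = F ↔ T = F
Thus S1 is false.

S2: Parsed as (K ↔ ¬H) → K

¬H = ¬T = F
K ↔ ¬H = T ↔ F = F
(K ↔ ¬H) → K = F → T = T
Thus S2 is true.

S3: Parsed as K ∨ (H → K)

H → K = T → T = T
K ∨ (H → K) = T ∨ T = T
Thus S3 is true.

Count: 2.

2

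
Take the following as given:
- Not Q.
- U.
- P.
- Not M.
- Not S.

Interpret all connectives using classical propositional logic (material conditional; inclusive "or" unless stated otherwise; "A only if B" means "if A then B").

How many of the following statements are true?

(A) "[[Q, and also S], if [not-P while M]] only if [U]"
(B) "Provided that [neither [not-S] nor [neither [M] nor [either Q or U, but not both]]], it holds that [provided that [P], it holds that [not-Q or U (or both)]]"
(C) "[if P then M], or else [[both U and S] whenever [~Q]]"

2

(A): Parsed as ((¬P ∧ M) → (Q ∧ S)) → U

¬P = ¬T = F
¬P ∧ M = F ∧ F = F
Q ∧ S = F ∧ F = F
(¬P ∧ M) → (Q ∧ S) = F → F = T
((¬P ∧ M) → (Q ∧ S)) → U = T → T = T
So (A) is true.

(B): In symbols: (¬S ↓ (M ↓ (Q ⊕ U))) → (P → (¬Q ∨ U))

¬S = ¬F = T
Q ⊕ U = F ⊕ T = T
M ↓ (Q ⊕ U) = F ↓ T = F
¬S ↓ (M ↓ (Q ⊕ U)) = T ↓ F = F
¬Q = ¬F = T
¬Q ∨ U = T ∨ T = T
P → (¬Q ∨ U) = T → T = T
(¬S ↓ (M ↓ (Q ⊕ U))) → (P → (¬Q ∨ U)) = F → T = T
So (B) is true.

(C): Formalization: (P → M) ∨ (¬Q → (U ∧ S))

P → M = T → F = F
¬Q = ¬F = T
U ∧ S = T ∧ F = F
¬Q → (U ∧ S) = T → F = F
(P → M) ∨ (¬Q → (U ∧ S)) = F ∨ F = F
So (C) is false.

True statements: 2 ((A), (B)).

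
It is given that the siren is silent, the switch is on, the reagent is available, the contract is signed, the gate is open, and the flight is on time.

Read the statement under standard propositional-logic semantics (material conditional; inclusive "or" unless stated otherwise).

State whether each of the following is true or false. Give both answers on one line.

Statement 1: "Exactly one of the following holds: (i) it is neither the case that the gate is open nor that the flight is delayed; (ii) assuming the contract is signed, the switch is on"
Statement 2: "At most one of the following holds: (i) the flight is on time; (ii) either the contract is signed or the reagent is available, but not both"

Let S = "the gate is open" (True), L = "the flight is delayed" (False), K = "the contract is signed" (True), P = "the switch is on" (True), R = "the reagent is available" (True).

Statement 1: In symbols: (S nor L) xor (K -> P)

S nor L = True nor False = False
K -> P = True -> True = True
(S nor L) xor (K -> P) = False xor True = True
So Statement 1 is true.

Statement 2: Formalization: not L nand (K xor R)

not L = not False = True
K xor R = True xor True = False
not L nand (K xor R) = True nand False = True
Hence Statement 2 is true.

Statement 1 true; Statement 2 true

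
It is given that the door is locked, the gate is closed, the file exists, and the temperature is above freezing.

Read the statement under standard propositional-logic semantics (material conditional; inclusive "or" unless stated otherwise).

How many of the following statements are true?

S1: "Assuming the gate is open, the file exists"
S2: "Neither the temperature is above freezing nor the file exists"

1

Let Q = "the gate is open" (F), R = "the file exists" (T), S = "the temperature is below freezing" (F).

S1: Formalization: Q → R

Q → R = F → T = T
Hence S1 is true.

S2: Parsed as ¬S ↓ R

¬S = ¬F = T
¬S ↓ R = T ↓ T = F
So S2 is false.

True statements: 1.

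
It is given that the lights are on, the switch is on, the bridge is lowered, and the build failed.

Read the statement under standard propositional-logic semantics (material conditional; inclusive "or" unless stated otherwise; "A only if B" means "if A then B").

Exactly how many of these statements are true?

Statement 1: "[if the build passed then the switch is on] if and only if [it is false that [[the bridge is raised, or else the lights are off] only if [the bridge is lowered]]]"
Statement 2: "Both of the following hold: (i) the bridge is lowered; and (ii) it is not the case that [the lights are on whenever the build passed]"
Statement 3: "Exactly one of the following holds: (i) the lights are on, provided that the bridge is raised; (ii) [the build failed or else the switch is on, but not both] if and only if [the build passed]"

0

Let G = "the build passed" (False), P = "the switch is on" (True), D = "the bridge is raised" (False), S = "the lights are on" (True).

Statement 1: Formalization: (G -> P) iff not ((D or not S) -> not D)

G -> P = False -> True = True
not S = not True = False
D or not S = False or False = False
not D = not False = True
(D or not S) -> not D = False -> True = True
not ((D or not S) -> not D) = not True = False
(G -> P) iff not ((D or not S) -> not D) = True iff False = False
Thus Statement 1 is false.

Statement 2: In symbols: not D and not (G -> S)

not D = not False = True
G -> S = False -> True = True
not (G -> S) = not True = False
not D and not (G -> S) = True and False = False
So Statement 2 is false.

Statement 3: In symbols: (D -> S) xor ((not G xor P) iff G)

D -> S = False -> True = True
not G = not False = True
not G xor P = True xor True = False
(not G xor P) iff G = False iff False = True
(D -> S) xor ((not G xor P) iff G) = True xor True = False
Hence Statement 3 is false.

0 of the 3 statements are true (none).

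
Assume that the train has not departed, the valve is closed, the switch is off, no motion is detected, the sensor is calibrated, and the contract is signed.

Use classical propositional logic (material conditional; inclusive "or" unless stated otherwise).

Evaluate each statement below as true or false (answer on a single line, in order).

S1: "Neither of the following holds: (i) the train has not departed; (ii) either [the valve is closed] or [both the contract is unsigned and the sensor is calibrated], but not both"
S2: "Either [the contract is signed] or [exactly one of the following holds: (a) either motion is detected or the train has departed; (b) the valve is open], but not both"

Let P = "the train has departed" (F), R = "the valve is open" (F), K = "the contract is signed" (T), H = "the sensor is calibrated" (T), D = "motion is detected" (F).

S1: This is ~P nor (~R xor (~K & H)).

~P = ~F = T
~R = ~F = T
~K = ~T = F
~K & H = F & T = F
~R xor (~K & H) = T xor F = T
~P nor (~R xor (~K & H)) = T nor T = F
So S1 is false.

S2: This is K xor ((D | P) xor R).

D | P = F | F = F
(D | P) xor R = F xor F = F
K xor ((D | P) xor R) = T xor F = T
So S2 is true.

S1 false / S2 true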